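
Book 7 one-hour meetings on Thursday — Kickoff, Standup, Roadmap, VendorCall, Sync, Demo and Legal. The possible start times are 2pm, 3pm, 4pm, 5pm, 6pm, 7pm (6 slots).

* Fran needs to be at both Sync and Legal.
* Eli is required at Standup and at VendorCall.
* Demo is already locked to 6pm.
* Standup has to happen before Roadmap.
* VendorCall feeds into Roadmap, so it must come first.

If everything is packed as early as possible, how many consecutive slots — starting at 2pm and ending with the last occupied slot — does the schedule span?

The precedence chain requires at least 2 distinct slots.
Demo can't be placed before 6pm — that is slot 5 counting from 2pm — so the schedule must run through at least 5 slots.
5 works (last occupied slot: 6pm): for example Standup=2pm; Legal=3pm; Roadmap=4pm; VendorCall=3pm; Demo=6pm; Sync=2pm; Kickoff=2pm.

5 slots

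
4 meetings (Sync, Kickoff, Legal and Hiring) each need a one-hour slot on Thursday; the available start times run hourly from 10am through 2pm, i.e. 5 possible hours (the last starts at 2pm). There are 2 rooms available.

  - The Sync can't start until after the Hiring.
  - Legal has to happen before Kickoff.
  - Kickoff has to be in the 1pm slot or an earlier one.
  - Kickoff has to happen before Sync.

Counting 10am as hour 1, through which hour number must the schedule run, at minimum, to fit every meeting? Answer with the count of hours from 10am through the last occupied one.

The precedence chain requires at least 3 distinct hours.
With at most 2 per hour and 4 meetings, at least 2 hours are needed.
3 works (last occupied hour: 12pm): for example Sync in 12pm, Hiring in 10am, Kickoff in 11am, Legal in 10am.

3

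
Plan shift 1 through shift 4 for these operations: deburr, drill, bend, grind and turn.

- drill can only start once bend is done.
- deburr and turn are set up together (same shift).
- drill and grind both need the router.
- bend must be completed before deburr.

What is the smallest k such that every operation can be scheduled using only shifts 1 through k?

The precedence chain requires at least 2 distinct shifts.
2 works (last occupied shift: shift 2): for example deburr in shift 2; bend in shift 1; turn in shift 2; drill in shift 2; grind in shift 1.

2 shifts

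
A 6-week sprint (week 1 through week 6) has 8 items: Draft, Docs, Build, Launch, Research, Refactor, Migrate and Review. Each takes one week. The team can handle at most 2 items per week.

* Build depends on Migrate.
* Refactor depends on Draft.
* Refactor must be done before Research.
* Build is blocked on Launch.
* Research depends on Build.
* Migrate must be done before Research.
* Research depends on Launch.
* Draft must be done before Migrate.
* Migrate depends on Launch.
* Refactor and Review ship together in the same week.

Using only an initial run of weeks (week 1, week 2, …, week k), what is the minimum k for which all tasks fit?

The precedence chain requires at least 4 distinct weeks.
With at most 2 per week and 8 tasks, at least 4 weeks are needed.
Could 4 weeks be enough, i.e. nothing placed later than week 4? First, Migrate must come after Draft (at week 1 or later) → {week 2, week 3, week 4}; Draft must come before Migrate (at week 4 or earlier) → {week 1, week 2, week 3}; Build must come after Migrate (at week 2 or later) → {week 3, week 4}; Migrate must come before Build (at week 4 or earlier) → {week 2, week 3}; Launch must come before Migrate (at week 3 or earlier) → {week 1, week 2}; Research must come after Launch (at week 1 or later) → {week 2, week 3, week 4}; Research must come after Build (at week 3 or later) → {week 4}; Build must come before Research (at week 4 or earlier) → {week 3}; Refactor must come after Draft (at week 1 or later) → {week 2, week 3, week 4}; Refactor must come before Research (at week 4 or earlier) → {week 2, week 3}; Review must be in the same week as Refactor (in {week 2, week 3}) → {week 2, week 3}; Migrate must come before Build (at week 3 or earlier) → {week 2}. Refactor could then only be at {week 2, week 3}; try each:
- suppose Refactor is at week 2; Review must be in the same week as Refactor (in {week 2}) → {week 2}; that puts Refactor, Migrate and Review all in week 2 — more than 2 per week.
- suppose Refactor is at week 3; Review must be in the same week as Refactor (in {week 3}) → {week 3}; that puts Build, Refactor and Review all in week 3 — more than 2 per week.
Every option fails, so 4 weeks is not enough.
5 works (last occupied week: week 5): for example Refactor -> week 4; Migrate -> week 2; Research -> week 5; Draft -> week 1; Launch -> week 1; Build -> week 3; Docs -> week 2; Review -> week 4.

5 weeks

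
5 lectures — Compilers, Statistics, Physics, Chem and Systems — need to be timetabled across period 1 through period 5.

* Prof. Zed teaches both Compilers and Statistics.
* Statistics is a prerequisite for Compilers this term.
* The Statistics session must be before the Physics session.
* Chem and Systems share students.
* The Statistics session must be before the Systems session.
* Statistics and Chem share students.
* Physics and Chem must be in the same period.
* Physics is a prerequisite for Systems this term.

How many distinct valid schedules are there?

35

Splitting on Compilers: it can be period 2 (6), period 3 (9), period 4 (10), period 5 (10). Listing each branch's schedules as (Statistics, Physics, Chem, Systems) by period number:
Compilers=period 2: (1,2,2,3) (1,2,2,4) (1,2,2,5) (1,3,3,4) (1,3,3,5) (1,4,4,5) — 6.
Compilers=period 3: (1,2,2,3) (1,2,2,4) (1,2,2,5) (1,3,3,4) (1,3,3,5) (1,4,4,5) (2,3,3,4) (2,3,3,5) (2,4,4,5) — 9.
Compilers=period 4: (1,2,2,3) (1,2,2,4) (1,2,2,5) (1,3,3,4) (1,3,3,5) (1,4,4,5) (2,3,3,4) (2,3,3,5) (2,4,4,5) (3,4,4,5) — 10.
Compilers=period 5: (1,2,2,3) (1,2,2,4) (1,2,2,5) (1,3,3,4) (1,3,3,5) (1,4,4,5) (2,3,3,4) (2,3,3,5) (2,4,4,5) (3,4,4,5) — 10.
Summing: 6 + 9 + 10 + 10 = 35.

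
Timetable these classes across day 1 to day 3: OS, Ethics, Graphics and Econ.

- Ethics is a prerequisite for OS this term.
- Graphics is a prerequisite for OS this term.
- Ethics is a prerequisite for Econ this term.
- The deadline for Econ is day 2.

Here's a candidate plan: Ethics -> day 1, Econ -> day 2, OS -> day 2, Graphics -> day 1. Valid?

Ethics is a prerequisite for OS this term — holds.
Graphics is a prerequisite for OS this term — holds.
Ethics is a prerequisite for Econ this term — holds.
The deadline for Econ is day 2 — holds.

Valid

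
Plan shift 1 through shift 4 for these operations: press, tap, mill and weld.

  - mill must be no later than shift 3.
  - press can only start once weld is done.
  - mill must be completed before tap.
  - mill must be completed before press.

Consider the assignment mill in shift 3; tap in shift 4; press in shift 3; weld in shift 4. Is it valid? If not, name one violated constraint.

No — it violates: press can only start once weld is done

press can only start once weld is done — violated.
mill must be completed before press — violated.
mill must be completed before tap — holds.
mill must be no later than shift 3 — holds.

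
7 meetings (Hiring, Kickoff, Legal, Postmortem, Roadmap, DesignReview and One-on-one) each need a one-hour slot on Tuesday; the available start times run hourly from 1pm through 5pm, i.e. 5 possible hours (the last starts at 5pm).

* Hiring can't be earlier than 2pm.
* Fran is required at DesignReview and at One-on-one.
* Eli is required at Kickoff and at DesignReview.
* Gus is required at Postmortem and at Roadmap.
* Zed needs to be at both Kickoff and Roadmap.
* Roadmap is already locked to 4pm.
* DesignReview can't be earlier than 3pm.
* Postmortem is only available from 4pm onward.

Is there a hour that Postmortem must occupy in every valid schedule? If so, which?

5pm

Postmortem's window is 4pm–5pm.
Roadmap is fixed at 4pm, and Postmortem can't share a hour with Roadmap.
So Postmortem must be 5pm.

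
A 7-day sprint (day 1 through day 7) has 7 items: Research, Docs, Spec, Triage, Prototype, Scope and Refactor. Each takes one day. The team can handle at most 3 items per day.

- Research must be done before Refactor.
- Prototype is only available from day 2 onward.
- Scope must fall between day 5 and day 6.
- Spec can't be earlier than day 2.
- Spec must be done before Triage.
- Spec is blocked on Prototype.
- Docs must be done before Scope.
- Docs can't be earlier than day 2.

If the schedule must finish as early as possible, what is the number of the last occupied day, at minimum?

The precedence chain requires at least 3 distinct days.
With at most 3 per day and 7 tasks, at least 3 days are needed.
Scope can't be placed before day 5, so the schedule must run through at least day 5.
5 works (last occupied day: day 5): for example Research in day 1; Docs in day 2; Triage in day 4; Prototype in day 2; Refactor in day 2; Spec in day 3; Scope in day 5.

5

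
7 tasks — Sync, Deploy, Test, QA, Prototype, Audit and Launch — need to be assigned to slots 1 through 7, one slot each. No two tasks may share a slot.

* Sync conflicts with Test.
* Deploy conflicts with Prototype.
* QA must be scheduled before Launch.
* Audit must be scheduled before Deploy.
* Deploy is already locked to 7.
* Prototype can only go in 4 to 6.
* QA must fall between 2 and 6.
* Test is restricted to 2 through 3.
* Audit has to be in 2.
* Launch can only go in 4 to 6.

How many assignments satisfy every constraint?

Enumerating: Deploy=7, QA=4, Launch=5, Test=3, Audit=2, Sync=1, Prototype=6 | Launch -> 6; QA -> 5; Deploy -> 7; Prototype -> 4; Audit -> 2; Sync -> 1; Test -> 3 | Audit in 2, Deploy in 7, Prototype in 5, Test in 3, Launch in 6, QA in 4, Sync in 1.

3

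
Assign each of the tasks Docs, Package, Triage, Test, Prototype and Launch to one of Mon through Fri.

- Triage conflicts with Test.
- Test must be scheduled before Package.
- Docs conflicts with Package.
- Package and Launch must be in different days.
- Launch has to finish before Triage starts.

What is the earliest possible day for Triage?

Precedence pushes Triage to at least Tue.
Triage at Tue is achievable: Package -> Tue; Prototype -> Mon; Triage -> Tue; Test -> Mon; Docs -> Mon; Launch -> Mon.

Tue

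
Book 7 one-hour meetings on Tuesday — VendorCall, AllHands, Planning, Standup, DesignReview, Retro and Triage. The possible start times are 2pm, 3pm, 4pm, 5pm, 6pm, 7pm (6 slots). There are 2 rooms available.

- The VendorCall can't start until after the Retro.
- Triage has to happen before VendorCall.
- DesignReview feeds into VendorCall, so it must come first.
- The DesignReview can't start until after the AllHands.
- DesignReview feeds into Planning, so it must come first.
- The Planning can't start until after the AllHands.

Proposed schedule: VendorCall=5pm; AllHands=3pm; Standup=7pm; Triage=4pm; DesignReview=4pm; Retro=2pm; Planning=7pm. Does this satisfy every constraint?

Yes

DesignReview feeds into VendorCall, so it must come first — holds.
The Planning can't start until after the AllHands — holds.
Triage has to happen before VendorCall — holds.
There are 2 rooms available — holds.
DesignReview feeds into Planning, so it must come first — holds.
The VendorCall can't start until after the Retro — holds.
The DesignReview can't start until after the AllHands — holds.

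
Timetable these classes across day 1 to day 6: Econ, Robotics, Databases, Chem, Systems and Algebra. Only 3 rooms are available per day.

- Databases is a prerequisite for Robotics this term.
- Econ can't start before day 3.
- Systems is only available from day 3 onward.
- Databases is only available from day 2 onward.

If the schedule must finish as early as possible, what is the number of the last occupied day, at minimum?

The precedence chain requires at least 2 distinct days.
With at most 3 per day and 6 classes, at least 2 days are needed.
Econ can't be placed before day 3, so the schedule must run through at least day 3.
3 works (last occupied day: day 3): for example Databases in day 2, Econ in day 3, Algebra in day 1, Robotics in day 3, Chem in day 1, Systems in day 3.

3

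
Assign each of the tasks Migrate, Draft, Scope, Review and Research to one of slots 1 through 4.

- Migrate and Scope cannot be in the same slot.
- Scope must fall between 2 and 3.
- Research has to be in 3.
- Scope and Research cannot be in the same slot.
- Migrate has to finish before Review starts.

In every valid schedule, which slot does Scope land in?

Scope's window is 2–3.
Research is fixed at 3, and Scope can't share a slot with Research.
So Scope must be 2.

2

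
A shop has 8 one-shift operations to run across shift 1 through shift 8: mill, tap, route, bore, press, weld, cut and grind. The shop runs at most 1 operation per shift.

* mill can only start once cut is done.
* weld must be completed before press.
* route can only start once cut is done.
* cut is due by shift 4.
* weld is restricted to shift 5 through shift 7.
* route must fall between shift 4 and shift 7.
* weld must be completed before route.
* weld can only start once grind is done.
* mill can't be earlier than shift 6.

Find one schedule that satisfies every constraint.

weld -> shift 5, bore -> shift 4, grind -> shift 2, press -> shift 8, mill -> shift 6, tap -> shift 3, cut -> shift 1, route -> shift 7

Checking: cut(shift 1) before mill(shift 6); grind(shift 2) before weld(shift 5); weld(shift 5) before press(shift 8); cut(shift 1) before route(shift 7); weld(shift 5) before route(shift 7); mill=shift 6 in [shift 6,shift 8]; cut=shift 1 in [shift 1,shift 4]; weld=shift 5 in [shift 5,shift 7]; route=shift 7 in [shift 4,shift 7]; max 1 per shift (cap 1).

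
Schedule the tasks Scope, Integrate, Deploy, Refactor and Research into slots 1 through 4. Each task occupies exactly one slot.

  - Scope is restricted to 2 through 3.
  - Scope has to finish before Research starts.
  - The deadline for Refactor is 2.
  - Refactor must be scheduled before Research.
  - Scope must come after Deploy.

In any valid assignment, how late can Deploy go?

Downstream work caps Deploy at 2.
Deploy at 2 is achievable: Refactor=1; Research=4; Integrate=1; Scope=3; Deploy=2.

2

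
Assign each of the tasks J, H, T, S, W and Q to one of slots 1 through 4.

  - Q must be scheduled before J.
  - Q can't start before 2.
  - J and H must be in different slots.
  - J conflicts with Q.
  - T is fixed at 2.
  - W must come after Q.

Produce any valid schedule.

S -> 1, T -> 2, W -> 3, Q -> 2, H -> 1, J -> 3

Checking: Q(2) before J(3); Q(2) before W(3); J(3) != Q(2); J(3) != H(1); Q=2 in [2,4]; T=2 in [2,2].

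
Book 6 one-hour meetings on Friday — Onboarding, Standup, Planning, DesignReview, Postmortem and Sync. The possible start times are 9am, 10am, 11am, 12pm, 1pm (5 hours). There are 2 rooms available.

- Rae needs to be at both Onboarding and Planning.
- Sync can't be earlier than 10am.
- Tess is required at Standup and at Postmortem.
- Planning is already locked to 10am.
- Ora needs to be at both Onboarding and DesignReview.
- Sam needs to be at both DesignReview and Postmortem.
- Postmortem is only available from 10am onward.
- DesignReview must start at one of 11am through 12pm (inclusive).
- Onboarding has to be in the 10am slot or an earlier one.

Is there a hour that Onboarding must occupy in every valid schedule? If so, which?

Onboarding's window is 9am–10am.
Planning is fixed at 10am, and Onboarding can't share a hour with Planning.
So Onboarding must be 9am.

9am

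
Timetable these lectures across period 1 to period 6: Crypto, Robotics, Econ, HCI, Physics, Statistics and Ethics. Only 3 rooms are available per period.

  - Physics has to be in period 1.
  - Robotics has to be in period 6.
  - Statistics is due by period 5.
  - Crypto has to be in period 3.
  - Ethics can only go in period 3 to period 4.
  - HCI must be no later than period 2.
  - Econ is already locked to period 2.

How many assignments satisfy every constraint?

20

Splitting on HCI: it can be period 1 (10), period 2 (10). Listing each branch's schedules as (Crypto, Robotics, Econ, Physics, Statistics, Ethics) by period number:
HCI=period 1: (3,6,2,1,1,3) (3,6,2,1,1,4) (3,6,2,1,2,3) (3,6,2,1,2,4) (3,6,2,1,3,3) (3,6,2,1,3,4) (3,6,2,1,4,3) (3,6,2,1,4,4) (3,6,2,1,5,3) (3,6,2,1,5,4) — 10.
HCI=period 2: (3,6,2,1,1,3) (3,6,2,1,1,4) (3,6,2,1,2,3) (3,6,2,1,2,4) (3,6,2,1,3,3) (3,6,2,1,3,4) (3,6,2,1,4,3) (3,6,2,1,4,4) (3,6,2,1,5,3) (3,6,2,1,5,4) — 10.
Summing: 10 + 10 = 20.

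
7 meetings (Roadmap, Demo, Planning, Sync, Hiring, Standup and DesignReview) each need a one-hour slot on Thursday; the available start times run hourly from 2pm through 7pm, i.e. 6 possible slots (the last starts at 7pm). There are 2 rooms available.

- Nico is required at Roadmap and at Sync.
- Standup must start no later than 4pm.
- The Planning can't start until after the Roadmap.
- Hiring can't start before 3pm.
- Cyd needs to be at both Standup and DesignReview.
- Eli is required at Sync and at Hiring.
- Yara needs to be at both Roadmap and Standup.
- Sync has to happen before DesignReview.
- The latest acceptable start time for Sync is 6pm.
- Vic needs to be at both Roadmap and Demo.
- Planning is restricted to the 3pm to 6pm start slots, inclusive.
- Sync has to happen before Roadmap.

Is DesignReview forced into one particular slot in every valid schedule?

No

DesignReview can be 3pm (e.g. Demo=5pm; Sync=2pm; Hiring=4pm; Roadmap=3pm; DesignReview=3pm; Standup=2pm; Planning=4pm) or 4pm (e.g. Roadmap=3pm, Sync=2pm, Hiring=3pm, DesignReview=4pm, Demo=5pm, Planning=4pm, Standup=2pm).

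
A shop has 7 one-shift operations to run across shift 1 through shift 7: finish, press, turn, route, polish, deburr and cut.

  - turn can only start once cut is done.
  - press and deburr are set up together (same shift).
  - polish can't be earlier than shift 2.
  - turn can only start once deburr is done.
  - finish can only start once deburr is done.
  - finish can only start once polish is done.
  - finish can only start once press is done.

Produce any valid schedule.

deburr=shift 1, turn=shift 2, finish=shift 3, route=shift 1, press=shift 1, cut=shift 1, polish=shift 2

Checking: deburr(shift 1) before finish(shift 3); deburr(shift 1) before turn(shift 2); polish(shift 2) before finish(shift 3); cut(shift 1) before turn(shift 2); press(shift 1) before finish(shift 3); press = deburr = shift 1; polish=shift 2 in [shift 2,shift 7].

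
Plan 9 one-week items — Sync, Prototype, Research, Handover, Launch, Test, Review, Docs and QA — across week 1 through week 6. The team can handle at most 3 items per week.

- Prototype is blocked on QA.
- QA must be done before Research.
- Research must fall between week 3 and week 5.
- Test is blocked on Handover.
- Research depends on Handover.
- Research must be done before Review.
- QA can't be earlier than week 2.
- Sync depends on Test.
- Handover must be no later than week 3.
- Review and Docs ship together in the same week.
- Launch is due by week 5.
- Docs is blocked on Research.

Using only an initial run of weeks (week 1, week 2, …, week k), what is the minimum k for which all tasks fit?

4 weeks

The precedence chain requires at least 3 distinct weeks.
With at most 3 per week and 9 tasks, at least 3 weeks are needed.
Propagating the time windows through the other constraints, Review can't land before week 4, so the schedule must run through at least week 4.
4 works (last occupied week: week 4): for example Sync -> week 3, Prototype -> week 3, QA -> week 2, Handover -> week 1, Docs -> week 4, Research -> week 3, Test -> week 2, Launch -> week 1, Review -> week 4.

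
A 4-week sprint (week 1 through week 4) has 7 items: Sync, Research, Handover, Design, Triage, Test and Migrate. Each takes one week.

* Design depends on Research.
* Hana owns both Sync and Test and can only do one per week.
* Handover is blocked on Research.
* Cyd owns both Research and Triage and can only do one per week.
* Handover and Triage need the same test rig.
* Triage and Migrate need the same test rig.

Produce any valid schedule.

Sync -> week 1, Handover -> week 2, Triage -> week 3, Migrate -> week 1, Research -> week 1, Design -> week 2, Test -> week 2

Checking: Research(week 1) before Handover(week 2); Research(week 1) before Design(week 2); Handover(week 2) != Triage(week 3); Sync(week 1) != Test(week 2); Research(week 1) != Triage(week 3); Triage(week 3) != Migrate(week 1).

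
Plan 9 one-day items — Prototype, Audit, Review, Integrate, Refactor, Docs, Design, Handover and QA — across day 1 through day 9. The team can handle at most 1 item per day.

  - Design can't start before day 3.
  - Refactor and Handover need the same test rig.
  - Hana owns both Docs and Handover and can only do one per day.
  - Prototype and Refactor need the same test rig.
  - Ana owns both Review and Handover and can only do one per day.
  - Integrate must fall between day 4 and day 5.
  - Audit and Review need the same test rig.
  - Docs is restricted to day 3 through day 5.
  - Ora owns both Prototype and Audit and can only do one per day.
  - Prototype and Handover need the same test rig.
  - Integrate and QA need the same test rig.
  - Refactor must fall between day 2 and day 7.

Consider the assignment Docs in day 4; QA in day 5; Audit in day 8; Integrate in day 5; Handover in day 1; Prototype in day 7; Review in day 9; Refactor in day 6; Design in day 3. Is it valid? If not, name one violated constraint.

Invalid. Integrate and QA need the same test rig.

Prototype and Handover need the same test rig — holds.
Integrate and QA need the same test rig — violated.
Design can't start before day 3 — holds.
Refactor and Handover need the same test rig — holds.
Refactor must fall between day 2 and day 7 — holds.
Docs is restricted to day 3 through day 5 — holds.
The team can handle at most 1 item per day — violated.
Integrate must fall between day 4 and day 5 — holds.
Audit and Review need the same test rig — holds.
Hana owns both Docs and Handover and can only do one per day — holds.
Ora owns both Prototype and Audit and can only do one per day — holds.
Ana owns both Review and Handover and can only do one per day — holds.
Prototype and Refactor need the same test rig — holds.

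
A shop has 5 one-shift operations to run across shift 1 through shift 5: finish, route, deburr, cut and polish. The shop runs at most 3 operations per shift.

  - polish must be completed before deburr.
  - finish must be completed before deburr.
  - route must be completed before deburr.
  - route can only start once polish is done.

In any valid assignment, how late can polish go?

Downstream work caps polish at shift 3.
polish at shift 3 is achievable: deburr in shift 5, cut in shift 1, route in shift 4, polish in shift 3, finish in shift 1.

shift 3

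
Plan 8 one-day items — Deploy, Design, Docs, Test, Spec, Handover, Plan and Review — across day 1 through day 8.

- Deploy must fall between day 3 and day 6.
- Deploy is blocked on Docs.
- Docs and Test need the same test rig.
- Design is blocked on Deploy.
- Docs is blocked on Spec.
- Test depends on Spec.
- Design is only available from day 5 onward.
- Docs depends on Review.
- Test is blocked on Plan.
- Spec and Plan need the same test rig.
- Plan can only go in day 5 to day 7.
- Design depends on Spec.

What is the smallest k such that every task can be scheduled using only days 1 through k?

6

The precedence chain requires at least 4 distinct days.
Propagating the time windows through the other constraints, Test can't land before day 6, so the schedule must run through at least day 6.
6 works (last occupied day: day 6): for example Test in day 6, Spec in day 1, Plan in day 5, Handover in day 1, Design in day 5, Review in day 1, Docs in day 2, Deploy in day 3.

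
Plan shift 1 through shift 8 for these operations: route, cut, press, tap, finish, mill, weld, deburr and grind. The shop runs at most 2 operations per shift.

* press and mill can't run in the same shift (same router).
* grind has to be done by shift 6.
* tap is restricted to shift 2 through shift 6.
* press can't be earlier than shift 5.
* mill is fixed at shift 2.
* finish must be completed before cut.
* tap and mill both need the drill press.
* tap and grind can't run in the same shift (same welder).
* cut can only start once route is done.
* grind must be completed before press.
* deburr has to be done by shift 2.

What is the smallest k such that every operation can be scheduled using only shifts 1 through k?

The precedence chain requires at least 2 distinct shifts.
With at most 2 per shift and 9 operations, at least 5 shifts are needed.
press can't be placed before shift 5, so the schedule must run through at least shift 5.
5 works (last occupied shift: shift 5): for example route in shift 1; finish in shift 2; weld in shift 4; press in shift 5; deburr in shift 1; grind in shift 4; tap in shift 3; mill in shift 2; cut in shift 3.

5 shifts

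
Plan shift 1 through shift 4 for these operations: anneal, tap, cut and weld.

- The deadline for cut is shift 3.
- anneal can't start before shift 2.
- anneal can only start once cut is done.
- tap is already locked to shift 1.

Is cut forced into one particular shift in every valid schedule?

cut can be shift 1 (e.g. cut=shift 1, weld=shift 1, tap=shift 1, anneal=shift 2) or shift 2 (e.g. tap in shift 1, cut in shift 2, weld in shift 1, anneal in shift 3).

No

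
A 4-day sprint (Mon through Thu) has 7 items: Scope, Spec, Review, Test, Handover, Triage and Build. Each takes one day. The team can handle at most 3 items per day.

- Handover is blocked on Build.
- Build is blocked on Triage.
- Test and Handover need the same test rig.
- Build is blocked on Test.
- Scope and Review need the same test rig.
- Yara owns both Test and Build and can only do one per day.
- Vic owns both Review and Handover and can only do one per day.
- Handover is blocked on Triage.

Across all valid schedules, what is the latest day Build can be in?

Wed

Precedence pushes Build to at least Tue; downstream work caps Build at Wed.
Build at Wed is achievable: Build in Wed; Spec in Tue; Triage in Mon; Handover in Thu; Review in Tue; Test in Mon; Scope in Mon.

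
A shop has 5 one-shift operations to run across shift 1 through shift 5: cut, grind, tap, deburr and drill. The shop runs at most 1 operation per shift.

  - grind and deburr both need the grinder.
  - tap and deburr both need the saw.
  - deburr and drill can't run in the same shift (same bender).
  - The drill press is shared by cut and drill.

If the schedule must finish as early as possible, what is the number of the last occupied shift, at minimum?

With at most 1 per shift and 5 operations, at least 5 shifts are needed.
5 works (last occupied shift: shift 5): for example cut in shift 1; deburr in shift 4; grind in shift 2; tap in shift 3; drill in shift 5.

5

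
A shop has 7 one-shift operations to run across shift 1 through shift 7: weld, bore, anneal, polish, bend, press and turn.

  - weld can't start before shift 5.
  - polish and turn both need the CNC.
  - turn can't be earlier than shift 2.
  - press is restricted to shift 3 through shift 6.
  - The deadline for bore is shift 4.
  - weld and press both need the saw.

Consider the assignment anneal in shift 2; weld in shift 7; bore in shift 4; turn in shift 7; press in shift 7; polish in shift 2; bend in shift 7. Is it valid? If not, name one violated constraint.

weld and press both need the saw — violated.
polish and turn both need the CNC — holds.
press is restricted to shift 3 through shift 6 — violated.
weld can't start before shift 5 — holds.
turn can't be earlier than shift 2 — holds.
The deadline for bore is shift 4 — holds.

No. weld and press both need the saw is not satisfied.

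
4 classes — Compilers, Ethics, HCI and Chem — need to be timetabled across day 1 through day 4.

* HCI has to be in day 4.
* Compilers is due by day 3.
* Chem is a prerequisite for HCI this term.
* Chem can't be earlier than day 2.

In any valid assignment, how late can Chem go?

day 3

Chem is available from day 2; downstream work caps Chem at day 3.
Chem at day 3 is achievable: HCI=day 4; Chem=day 3; Compilers=day 1; Ethics=day 1.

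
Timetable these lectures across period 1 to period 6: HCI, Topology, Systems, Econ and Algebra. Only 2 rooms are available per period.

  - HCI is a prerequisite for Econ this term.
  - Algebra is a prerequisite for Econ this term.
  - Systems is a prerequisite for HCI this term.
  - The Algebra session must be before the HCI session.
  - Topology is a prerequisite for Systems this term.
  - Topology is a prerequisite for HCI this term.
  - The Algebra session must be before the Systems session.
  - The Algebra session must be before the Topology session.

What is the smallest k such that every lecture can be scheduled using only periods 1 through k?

5 periods

The precedence chain requires at least 5 distinct periods.
With at most 2 per period and 5 lectures, at least 3 periods are needed.
5 works (last occupied period: period 5): for example Systems=period 3; Algebra=period 1; HCI=period 4; Topology=period 2; Econ=period 5.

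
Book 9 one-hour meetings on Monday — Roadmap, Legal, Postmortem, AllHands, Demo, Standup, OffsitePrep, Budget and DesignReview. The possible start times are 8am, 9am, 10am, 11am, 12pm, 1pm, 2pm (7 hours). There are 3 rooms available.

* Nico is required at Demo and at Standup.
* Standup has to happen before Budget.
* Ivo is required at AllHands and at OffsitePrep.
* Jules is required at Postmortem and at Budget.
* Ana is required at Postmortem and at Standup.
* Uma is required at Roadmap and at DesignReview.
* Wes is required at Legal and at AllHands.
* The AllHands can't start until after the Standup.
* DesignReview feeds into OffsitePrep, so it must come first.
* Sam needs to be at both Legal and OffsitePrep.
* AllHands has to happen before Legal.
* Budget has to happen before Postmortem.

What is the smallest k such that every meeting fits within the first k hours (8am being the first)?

The precedence chain requires at least 3 distinct hours.
With at most 3 per hour and 9 meetings, at least 3 hours are needed.
Could 3 hours be enough, i.e. nothing placed later than 10am? No: Budget must come after Standup (at 8am or later) → {9am, 10am}; Standup must come before Budget (at 10am or earlier) → {8am, 9am}; AllHands must come after Standup (at 8am or later) → {9am, 10am}; Legal must come after AllHands (at 9am or later) → {10am}; AllHands must come before Legal (at 10am or earlier) → {9am}; OffsitePrep must come after DesignReview (at 8am or later) → {9am, 10am}; OffsitePrep can't share with AllHands (9am) → {10am}; OffsitePrep can't share with Legal (10am) → nothing is left.
So 3 hours is not enough.
4 works (last occupied hour: 11am): for example Legal=10am, OffsitePrep=11am, Standup=8am, Demo=10am, Roadmap=9am, AllHands=9am, DesignReview=8am, Budget=9am, Postmortem=10am.

4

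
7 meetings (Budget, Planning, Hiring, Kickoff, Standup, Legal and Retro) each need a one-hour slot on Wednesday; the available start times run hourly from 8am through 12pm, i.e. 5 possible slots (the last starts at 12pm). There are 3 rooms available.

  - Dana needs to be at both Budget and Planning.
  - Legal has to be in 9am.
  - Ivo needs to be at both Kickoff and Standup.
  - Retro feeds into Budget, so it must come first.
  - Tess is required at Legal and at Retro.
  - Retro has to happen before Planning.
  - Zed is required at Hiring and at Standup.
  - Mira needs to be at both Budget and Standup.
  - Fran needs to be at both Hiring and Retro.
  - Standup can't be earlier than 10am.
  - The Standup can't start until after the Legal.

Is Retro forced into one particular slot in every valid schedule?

No

Retro can be 8am (e.g. Planning=10am, Hiring=9am, Retro=8am, Standup=10am, Kickoff=8am, Budget=9am, Legal=9am) or 10am (e.g. Legal=9am; Kickoff=8am; Standup=10am; Budget=11am; Planning=12pm; Retro=10am; Hiring=8am).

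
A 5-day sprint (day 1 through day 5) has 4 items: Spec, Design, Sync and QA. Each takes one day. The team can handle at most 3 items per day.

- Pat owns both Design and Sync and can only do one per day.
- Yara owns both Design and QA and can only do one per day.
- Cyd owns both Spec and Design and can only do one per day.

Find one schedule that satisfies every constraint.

Spec in day 1; Design in day 2; Sync in day 1; QA in day 1

Checking: Design(day 2) != QA(day 1); Design(day 2) != Sync(day 1); Spec(day 1) != Design(day 2); max 3 per day (cap 3).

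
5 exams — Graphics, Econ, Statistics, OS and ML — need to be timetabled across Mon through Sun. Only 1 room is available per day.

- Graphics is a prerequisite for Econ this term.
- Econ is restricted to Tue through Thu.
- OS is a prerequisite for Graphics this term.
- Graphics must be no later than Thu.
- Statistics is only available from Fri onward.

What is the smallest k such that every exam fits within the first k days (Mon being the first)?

The precedence chain requires at least 3 distinct days.
With at most 1 per day and 5 exams, at least 5 days are needed.
Statistics can't be placed before Fri — that is day 5 counting from Mon — so the schedule must run through at least 5 days.
5 works (last occupied day: Fri): for example Statistics=Fri, OS=Mon, Graphics=Tue, Econ=Wed, ML=Thu.

5 days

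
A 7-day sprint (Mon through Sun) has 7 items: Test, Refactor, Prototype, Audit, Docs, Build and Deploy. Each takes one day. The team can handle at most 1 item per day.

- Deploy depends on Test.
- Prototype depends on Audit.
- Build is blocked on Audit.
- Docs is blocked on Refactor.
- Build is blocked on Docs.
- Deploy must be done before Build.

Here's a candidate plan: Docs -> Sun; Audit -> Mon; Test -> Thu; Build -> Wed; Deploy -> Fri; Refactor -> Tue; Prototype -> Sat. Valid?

Deploy must be done before Build — violated.
Build is blocked on Audit — holds.
Deploy depends on Test — holds.
Docs is blocked on Refactor — holds.
Prototype depends on Audit — holds.
The team can handle at most 1 item per day — holds.
Build is blocked on Docs — violated.

Invalid. Build is blocked on Docs.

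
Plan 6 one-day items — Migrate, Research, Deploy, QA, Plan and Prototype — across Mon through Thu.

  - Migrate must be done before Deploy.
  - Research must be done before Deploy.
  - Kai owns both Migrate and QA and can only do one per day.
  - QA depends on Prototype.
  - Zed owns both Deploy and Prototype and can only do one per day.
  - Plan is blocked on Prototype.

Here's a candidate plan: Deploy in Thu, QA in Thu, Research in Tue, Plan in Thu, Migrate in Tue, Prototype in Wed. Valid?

Plan is blocked on Prototype — holds.
Research must be done before Deploy — holds.
Migrate must be done before Deploy — holds.
Zed owns both Deploy and Prototype and can only do one per day — holds.
Kai owns both Migrate and QA and can only do one per day — holds.
QA depends on Prototype — holds.

Valid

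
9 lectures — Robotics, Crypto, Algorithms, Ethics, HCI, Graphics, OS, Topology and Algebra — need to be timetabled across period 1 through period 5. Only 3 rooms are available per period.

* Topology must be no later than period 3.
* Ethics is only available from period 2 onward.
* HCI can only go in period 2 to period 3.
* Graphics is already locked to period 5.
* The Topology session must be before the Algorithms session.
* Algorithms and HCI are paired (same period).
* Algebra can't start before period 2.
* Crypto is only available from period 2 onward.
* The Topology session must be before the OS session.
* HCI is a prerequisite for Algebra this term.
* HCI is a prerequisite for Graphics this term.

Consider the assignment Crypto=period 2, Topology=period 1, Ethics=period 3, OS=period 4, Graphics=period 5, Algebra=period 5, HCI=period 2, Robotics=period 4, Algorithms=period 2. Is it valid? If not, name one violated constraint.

HCI is a prerequisite for Algebra this term — holds.
HCI is a prerequisite for Graphics this term — holds.
Ethics is only available from period 2 onward — holds.
The Topology session must be before the Algorithms session — holds.
The Topology session must be before the OS session — holds.
Crypto is only available from period 2 onward — holds.
Topology must be no later than period 3 — holds.
Only 3 rooms are available per period — holds.
Algebra can't start before period 2 — holds.
HCI can only go in period 2 to period 3 — holds.
Graphics is already locked to period 5 — holds.
Algorithms and HCI are paired (same period) — holds.

Yes, all constraints hold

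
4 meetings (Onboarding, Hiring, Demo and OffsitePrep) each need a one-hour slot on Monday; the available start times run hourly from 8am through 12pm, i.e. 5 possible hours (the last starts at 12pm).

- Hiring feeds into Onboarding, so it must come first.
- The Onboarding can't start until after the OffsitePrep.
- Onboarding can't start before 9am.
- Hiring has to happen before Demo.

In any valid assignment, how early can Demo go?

9am

Precedence pushes Demo to at least 9am.
Demo at 9am is achievable: Hiring=8am; OffsitePrep=8am; Demo=9am; Onboarding=9am.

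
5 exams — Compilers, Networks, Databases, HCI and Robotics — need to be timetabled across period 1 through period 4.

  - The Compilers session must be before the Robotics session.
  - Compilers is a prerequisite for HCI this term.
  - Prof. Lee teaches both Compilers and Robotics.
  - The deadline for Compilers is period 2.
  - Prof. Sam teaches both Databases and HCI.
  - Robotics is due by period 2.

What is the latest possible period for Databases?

Databases at period 4 is achievable: Networks=period 1, Compilers=period 1, HCI=period 2, Databases=period 4, Robotics=period 2.

period 4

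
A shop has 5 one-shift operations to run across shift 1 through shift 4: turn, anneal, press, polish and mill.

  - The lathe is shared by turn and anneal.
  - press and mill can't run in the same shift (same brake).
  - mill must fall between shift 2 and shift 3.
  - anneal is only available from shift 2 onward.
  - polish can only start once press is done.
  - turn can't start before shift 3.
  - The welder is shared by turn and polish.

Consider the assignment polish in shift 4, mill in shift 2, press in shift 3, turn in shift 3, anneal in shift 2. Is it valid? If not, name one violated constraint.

Yes

anneal is only available from shift 2 onward — holds.
The welder is shared by turn and polish — holds.
The lathe is shared by turn and anneal — holds.
mill must fall between shift 2 and shift 3 — holds.
turn can't start before shift 3 — holds.
polish can only start once press is done — holds.
press and mill can't run in the same shift (same brake) — holds.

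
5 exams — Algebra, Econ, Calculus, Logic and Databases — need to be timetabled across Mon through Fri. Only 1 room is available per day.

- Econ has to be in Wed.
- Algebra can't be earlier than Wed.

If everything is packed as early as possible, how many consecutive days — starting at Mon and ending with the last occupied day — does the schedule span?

With at most 1 per day and 5 exams, at least 5 days are needed.
Algebra can't be placed before Wed — that is day 3 counting from Mon — so the schedule must run through at least 3 days.
5 works (last occupied day: Fri): for example Calculus -> Mon, Logic -> Tue, Databases -> Fri, Econ -> Wed, Algebra -> Thu.

5 days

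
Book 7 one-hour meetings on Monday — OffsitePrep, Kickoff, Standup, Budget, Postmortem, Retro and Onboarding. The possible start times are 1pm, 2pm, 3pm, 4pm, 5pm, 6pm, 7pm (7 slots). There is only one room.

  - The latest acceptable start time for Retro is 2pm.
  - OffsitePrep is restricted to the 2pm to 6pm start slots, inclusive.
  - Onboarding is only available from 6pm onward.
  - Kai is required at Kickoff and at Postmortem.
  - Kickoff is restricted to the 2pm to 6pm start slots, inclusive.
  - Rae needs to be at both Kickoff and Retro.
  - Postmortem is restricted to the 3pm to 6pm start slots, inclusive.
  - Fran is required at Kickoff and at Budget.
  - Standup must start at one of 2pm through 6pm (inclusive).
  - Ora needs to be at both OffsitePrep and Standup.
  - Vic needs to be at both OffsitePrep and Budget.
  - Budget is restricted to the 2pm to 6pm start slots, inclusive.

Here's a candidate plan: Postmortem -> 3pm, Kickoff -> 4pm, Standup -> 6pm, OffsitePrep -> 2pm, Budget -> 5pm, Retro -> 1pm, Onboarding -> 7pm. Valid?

Onboarding is only available from 6pm onward — holds.
There is only one room — holds.
Fran is required at Kickoff and at Budget — holds.
Kai is required at Kickoff and at Postmortem — holds.
OffsitePrep is restricted to the 2pm to 6pm start slots, inclusive — holds.
Rae needs to be at both Kickoff and Retro — holds.
Vic needs to be at both OffsitePrep and Budget — holds.
The latest acceptable start time for Retro is 2pm — holds.
Postmortem is restricted to the 3pm to 6pm start slots, inclusive — holds.
Kickoff is restricted to the 2pm to 6pm start slots, inclusive — holds.
Ora needs to be at both OffsitePrep and Standup — holds.
Standup must start at one of 2pm through 6pm (inclusive) — holds.
Budget is restricted to the 2pm to 6pm start slots, inclusive — holds.

Yes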